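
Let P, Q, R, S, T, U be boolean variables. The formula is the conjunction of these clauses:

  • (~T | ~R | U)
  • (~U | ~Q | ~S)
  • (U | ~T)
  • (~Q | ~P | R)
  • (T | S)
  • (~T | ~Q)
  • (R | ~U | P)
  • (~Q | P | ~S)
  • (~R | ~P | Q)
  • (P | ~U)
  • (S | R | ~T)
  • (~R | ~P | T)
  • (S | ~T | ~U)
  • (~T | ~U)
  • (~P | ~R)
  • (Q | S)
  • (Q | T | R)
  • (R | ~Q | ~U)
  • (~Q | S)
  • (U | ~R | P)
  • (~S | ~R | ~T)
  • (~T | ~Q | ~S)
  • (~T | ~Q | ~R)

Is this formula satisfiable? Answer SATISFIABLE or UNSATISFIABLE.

UNSATISFIABLE

R = True:
  propagation gives P=False, U=False; an empty clause results — contradiction.
R = False:
  Q = True:
    propagation gives P=False, T=False, S=True; an empty clause results — contradiction.
  Q = False:
    propagation gives S=True, T=True, U=True; an empty clause results — contradiction.
Every branch closes, so no satisfying assignment exists.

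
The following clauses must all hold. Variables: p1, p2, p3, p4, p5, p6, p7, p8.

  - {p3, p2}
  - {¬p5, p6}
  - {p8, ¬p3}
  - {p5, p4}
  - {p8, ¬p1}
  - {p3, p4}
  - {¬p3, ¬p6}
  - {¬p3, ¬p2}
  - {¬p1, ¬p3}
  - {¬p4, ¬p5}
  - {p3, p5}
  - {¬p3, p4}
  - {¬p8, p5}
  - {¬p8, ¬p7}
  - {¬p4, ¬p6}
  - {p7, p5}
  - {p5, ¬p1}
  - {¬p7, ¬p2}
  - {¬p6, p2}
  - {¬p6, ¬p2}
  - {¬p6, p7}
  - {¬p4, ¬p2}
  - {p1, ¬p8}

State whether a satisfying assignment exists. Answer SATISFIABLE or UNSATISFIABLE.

UNSATISFIABLE

p3 = True:
  propagation gives p8=True, p6=False, p5=False; an empty clause results — contradiction.
p3 = False:
  propagation gives p2=True, p4=True; an empty clause results — contradiction.
Every branch closes, so no satisfying assignment exists.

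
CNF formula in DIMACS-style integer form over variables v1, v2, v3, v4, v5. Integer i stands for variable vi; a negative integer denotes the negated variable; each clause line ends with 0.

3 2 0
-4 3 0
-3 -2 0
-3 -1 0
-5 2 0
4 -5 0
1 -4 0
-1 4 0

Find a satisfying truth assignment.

v1=False, v2=False, v3=True, v4=False, v5=False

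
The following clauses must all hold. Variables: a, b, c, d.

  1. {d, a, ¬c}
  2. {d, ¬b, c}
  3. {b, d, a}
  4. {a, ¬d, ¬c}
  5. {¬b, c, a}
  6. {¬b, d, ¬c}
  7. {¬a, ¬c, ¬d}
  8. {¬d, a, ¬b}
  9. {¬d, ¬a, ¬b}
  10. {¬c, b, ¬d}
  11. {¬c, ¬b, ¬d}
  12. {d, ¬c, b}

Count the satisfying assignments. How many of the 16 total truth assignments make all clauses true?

The models are:
  a=0 b=0 c=0 d=1
  a=1 b=0 c=0 d=0
  a=1 b=0 c=0 d=1
Count: 3.

3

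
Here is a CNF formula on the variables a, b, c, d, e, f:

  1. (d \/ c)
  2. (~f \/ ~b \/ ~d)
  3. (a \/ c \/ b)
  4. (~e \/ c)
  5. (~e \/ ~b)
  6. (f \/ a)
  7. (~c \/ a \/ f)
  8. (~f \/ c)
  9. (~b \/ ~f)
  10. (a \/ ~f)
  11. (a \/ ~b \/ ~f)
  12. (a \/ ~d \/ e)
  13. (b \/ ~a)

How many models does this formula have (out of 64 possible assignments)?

3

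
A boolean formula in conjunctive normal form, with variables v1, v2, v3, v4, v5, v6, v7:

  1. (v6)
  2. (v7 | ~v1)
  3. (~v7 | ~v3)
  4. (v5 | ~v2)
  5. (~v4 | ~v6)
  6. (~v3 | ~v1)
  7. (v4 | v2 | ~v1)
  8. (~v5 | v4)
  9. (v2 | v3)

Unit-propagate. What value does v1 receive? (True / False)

False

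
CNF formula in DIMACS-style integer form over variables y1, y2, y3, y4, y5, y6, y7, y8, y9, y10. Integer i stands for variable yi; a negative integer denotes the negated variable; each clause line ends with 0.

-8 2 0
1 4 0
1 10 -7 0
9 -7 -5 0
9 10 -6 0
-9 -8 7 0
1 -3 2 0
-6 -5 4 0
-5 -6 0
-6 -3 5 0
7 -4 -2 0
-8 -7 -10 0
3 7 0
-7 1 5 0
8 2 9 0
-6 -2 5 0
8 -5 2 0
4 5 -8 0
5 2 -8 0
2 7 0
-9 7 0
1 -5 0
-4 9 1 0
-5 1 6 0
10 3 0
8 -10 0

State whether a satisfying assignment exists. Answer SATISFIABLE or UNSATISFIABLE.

SATISFIABLE

y1 occurs only positively in the remaining clauses — set y1 = True.
Set y2 = False and propagate.
  then y8 is forced to False.
  then y9 is forced to True.
  then y5 is forced to False.
  then y7 is forced to True.
  then y10 is forced to False.
  then y3 is forced to True.
  then y6 is forced to False.
y4 is now unconstrained; take y4 = True.
So y1=T, y2=F, y3=T, y4=T, y5=F, y6=F, y7=T, y8=F, y9=T, y10=F is a satisfying assignment.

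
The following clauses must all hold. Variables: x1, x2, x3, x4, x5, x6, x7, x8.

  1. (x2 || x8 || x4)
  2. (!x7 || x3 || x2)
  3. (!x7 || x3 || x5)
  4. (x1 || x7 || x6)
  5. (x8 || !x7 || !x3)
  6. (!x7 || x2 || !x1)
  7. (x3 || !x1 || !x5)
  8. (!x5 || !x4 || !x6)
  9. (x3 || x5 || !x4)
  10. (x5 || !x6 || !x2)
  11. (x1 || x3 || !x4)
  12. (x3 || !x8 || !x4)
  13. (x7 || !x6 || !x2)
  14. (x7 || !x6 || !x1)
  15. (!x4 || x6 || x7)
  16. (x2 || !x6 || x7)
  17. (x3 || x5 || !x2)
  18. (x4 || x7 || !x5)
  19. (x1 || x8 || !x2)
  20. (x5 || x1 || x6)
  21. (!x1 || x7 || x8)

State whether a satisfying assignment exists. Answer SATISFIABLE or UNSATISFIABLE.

SATISFIABLE

Try x1 = True.
Set x2 = False and propagate.
  then x7 is forced to False.
  then x6 is forced to False.
  then x4 is forced to False.
  then x8 is forced to True.
  then x5 is forced to False.
x3 is now unconstrained; take x3 = True.
So x1=True, x2=False, x3=True, x4=False, x5=False, x6=False, x7=False, x8=True is a satisfying assignment.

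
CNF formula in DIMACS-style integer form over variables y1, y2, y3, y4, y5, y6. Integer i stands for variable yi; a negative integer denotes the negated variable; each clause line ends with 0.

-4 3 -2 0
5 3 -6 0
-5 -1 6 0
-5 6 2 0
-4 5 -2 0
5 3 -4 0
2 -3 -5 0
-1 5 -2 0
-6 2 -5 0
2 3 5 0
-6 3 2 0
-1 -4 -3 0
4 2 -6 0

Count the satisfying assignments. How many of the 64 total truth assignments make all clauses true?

15

Case analysis on y2 and y5:
  y2=1, y5=1: 8 of the 16 assignments to (y1,y3,y4,y6) work.
  y2=1, y5=0: remaining (y1,y3,y4,y6) ∈ {(0,0,0,0); (0,1,0,0); (0,1,0,1)} — 3.
  y2=0, y5=1: a clause becomes empty — 0.
  y2=0, y5=0: remaining (y1,y3,y4,y6) ∈ {(0,1,0,0); (0,1,1,0); (0,1,1,1); (1,1,0,0)} — 4.
Total: 8 + 3 + 0 + 4 = 15.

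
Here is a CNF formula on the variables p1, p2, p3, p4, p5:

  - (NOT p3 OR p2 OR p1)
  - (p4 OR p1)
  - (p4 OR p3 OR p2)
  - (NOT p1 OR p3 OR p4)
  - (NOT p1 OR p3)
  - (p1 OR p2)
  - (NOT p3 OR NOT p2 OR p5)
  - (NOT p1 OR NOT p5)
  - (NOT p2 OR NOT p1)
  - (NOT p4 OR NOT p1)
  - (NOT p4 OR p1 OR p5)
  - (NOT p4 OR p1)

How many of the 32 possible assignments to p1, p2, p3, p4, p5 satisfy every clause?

1

The models are:
  p1=T p2=F p3=T p4=F p5=F
Count: 1.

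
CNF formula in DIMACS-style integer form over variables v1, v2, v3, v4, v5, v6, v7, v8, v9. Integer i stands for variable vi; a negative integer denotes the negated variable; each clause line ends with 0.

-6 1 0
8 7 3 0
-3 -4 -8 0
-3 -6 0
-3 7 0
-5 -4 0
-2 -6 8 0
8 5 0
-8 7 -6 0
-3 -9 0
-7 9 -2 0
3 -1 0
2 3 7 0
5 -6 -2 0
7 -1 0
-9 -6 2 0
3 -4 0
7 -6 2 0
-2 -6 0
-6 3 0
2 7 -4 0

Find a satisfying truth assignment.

v1=T, v2=F, v3=T, v4=F, v5=F, v6=F, v7=T, v8=T, v9=F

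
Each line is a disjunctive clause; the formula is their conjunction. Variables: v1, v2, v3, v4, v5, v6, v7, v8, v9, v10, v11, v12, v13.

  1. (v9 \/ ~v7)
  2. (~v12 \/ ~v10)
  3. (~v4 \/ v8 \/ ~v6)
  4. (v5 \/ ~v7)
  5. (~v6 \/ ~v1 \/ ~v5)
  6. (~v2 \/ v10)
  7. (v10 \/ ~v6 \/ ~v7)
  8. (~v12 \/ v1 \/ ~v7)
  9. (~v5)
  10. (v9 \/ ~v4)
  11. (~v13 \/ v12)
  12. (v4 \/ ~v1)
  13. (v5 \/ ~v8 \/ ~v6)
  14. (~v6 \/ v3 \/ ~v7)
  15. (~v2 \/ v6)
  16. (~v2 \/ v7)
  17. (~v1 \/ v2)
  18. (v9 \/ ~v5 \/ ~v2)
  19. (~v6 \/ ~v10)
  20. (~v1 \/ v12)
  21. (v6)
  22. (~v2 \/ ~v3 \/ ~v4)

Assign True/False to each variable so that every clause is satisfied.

v1=0, v2=0, v3=0, v4=0, v5=0, v6=1, v7=0, v8=0, v9=1, v10=0, v11=0, v12=1, v13=0

The clause (~v5) is unit: v5 must be False.
The clause (~v7) is unit: v7 must be False.
(~v2) is a unit clause, so v2 = False.
The clause (~v1) is unit: v1 must be False.
(v6) is a unit clause, so v6 = True.
(~v8) is a unit clause, so v8 = False.
(~v4) is a unit clause, so v4 = False.
The clause (~v10) is unit: v10 must be False.
v12 occurs only positively in the remaining clauses — set v12 = True.
Pure literal: v13 appears only negated; assign v13 = False.
v3, v9, v11 are now unconstrained; take v3 = False, v9 = True, v11 = False.
Check each clause:
  1. (v9 \/ ~v7) — v9 is true.
  2. (~v10 \/ ~v12) — ~v10 is true.
  3. (~v6 \/ v8 \/ ~v4) — ~v4 is true.
  4. (v5 \/ ~v7) — ~v7 is true.
  5. (~v6 \/ ~v5 \/ ~v1) — ~v5 is true.
  6. (v10 \/ ~v2) — ~v2 is true.
  7. (~v6 \/ ~v7 \/ v10) — ~v7 is true.
  8. (v1 \/ ~v7 \/ ~v12) — ~v7 is true.
  9. (~v5) — ~v5 is true.
  10. (v9 \/ ~v4) — v9 is true.
  11. (~v13 \/ v12) — ~v13 is true.
  12. (~v1 \/ v4) — ~v1 is true.
  13. (~v8 \/ ~v6 \/ v5) — ~v8 is true.
  14. (v3 \/ ~v6 \/ ~v7) — ~v7 is true.
  15. (~v2 \/ v6) — v6 is true.
  16. (v7 \/ ~v2) — ~v2 is true.
  17. (~v1 \/ v2) — ~v1 is true.
  18. (v9 \/ ~v5 \/ ~v2) — v9 is true.
  19. (~v10 \/ ~v6) — ~v10 is true.
  20. (~v1 \/ v12) — v12 is true.
  21. (v6) — v6 is true.
  22. (~v4 \/ ~v3 \/ ~v2) — ~v4 is true.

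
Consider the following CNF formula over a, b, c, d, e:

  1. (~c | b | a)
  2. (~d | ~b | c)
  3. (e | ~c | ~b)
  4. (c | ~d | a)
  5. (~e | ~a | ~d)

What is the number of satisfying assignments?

15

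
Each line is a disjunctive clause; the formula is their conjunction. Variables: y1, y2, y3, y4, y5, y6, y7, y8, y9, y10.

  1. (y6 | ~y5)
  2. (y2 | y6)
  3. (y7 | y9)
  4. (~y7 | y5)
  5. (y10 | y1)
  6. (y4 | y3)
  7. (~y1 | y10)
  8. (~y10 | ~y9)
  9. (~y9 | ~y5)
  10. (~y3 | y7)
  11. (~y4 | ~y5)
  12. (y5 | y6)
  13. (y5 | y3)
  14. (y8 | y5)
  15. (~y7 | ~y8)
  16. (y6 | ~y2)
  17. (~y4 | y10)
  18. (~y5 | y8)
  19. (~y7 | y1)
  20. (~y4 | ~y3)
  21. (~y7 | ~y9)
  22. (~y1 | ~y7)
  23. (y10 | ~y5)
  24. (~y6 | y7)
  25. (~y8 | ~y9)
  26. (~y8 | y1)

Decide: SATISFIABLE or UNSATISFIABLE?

UNSATISFIABLE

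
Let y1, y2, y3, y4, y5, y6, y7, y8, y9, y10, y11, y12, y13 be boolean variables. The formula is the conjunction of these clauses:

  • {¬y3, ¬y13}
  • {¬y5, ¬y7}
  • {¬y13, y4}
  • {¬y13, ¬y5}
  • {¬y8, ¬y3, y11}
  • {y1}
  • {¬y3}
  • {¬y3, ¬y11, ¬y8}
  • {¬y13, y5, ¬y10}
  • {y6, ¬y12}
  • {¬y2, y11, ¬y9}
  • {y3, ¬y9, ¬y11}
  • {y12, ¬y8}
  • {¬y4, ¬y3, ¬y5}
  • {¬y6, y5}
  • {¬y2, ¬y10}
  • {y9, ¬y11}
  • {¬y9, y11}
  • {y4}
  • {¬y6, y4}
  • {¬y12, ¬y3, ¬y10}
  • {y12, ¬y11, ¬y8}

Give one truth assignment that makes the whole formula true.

y1=T, y2=F, y3=F, y4=T, y5=F, y6=F, y7=F, y8=F, y9=F, y10=T, y11=F, y12=F, y13=F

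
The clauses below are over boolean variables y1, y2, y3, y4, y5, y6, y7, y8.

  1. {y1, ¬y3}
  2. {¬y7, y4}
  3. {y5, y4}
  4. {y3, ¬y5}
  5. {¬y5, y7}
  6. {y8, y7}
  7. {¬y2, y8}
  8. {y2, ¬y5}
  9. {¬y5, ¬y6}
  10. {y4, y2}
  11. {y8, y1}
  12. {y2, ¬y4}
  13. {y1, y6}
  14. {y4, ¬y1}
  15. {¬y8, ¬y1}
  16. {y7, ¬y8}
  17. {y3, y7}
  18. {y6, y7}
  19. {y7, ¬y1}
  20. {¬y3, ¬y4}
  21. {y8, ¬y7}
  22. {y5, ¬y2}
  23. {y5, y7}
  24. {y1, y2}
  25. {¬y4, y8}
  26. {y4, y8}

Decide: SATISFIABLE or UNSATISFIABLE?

y7 = True:
  propagation gives y4=True, y2=True, y8=True, y1=False; an empty clause results — contradiction.
y7 = False:
  propagation gives y5=False; an empty clause results — contradiction.
Every branch closes, so no satisfying assignment exists.

UNSATISFIABLE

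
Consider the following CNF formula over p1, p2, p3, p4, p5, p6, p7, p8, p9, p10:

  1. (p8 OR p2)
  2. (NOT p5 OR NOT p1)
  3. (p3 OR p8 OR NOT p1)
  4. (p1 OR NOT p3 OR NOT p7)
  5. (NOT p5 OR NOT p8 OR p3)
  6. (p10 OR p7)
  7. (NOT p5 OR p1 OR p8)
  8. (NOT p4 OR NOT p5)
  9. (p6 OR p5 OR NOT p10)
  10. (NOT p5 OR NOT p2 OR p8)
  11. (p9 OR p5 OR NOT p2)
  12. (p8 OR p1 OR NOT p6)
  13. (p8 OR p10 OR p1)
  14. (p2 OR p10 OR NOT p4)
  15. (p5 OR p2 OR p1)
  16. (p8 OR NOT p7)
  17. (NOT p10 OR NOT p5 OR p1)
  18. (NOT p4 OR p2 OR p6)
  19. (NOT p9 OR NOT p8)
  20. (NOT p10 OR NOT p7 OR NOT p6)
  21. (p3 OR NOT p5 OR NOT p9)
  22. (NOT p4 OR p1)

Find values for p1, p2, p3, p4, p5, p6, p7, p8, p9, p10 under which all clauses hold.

Try p1 = True.
  then p5 is forced to False.
The remaining clauses are satisfied by p2 = True, p3 = True, p4 = True, p6 = True, p7 = False, p8 = False, p9 = True, p10 = True.
Every clause has at least one true literal under this assignment.
Check each clause:
  1. (p8 OR p2) — p2 is true.
  2. (NOT p5 OR NOT p1) — NOT p5 is true.
  3. (p3 OR p8 OR NOT p1) — p3 is true.
  4. (NOT p3 OR p1 OR NOT p7) — NOT p7 is true.
  5. (NOT p5 OR p3 OR NOT p8) — NOT p8 is true.
  6. (p7 OR p10) — p10 is true.
  7. (NOT p5 OR p1 OR p8) — p1 is true.
  8. (NOT p4 OR NOT p5) — NOT p5 is true.
  9. (p5 OR p6 OR NOT p10) — p6 is true.
  10. (NOT p2 OR p8 OR NOT p5) — NOT p5 is true.
  11. (p9 OR p5 OR NOT p2) — p9 is true.
  12. (p1 OR NOT p6 OR p8) — p1 is true.
  13. (p8 OR p1 OR p10) — p1 is true.
  14. (p10 OR NOT p4 OR p2) — p10 is true.
  15. (p5 OR p1 OR p2) — p1 is true.
  16. (NOT p7 OR p8) — NOT p7 is true.
  17. (NOT p10 OR p1 OR NOT p5) — p1 is true.
  18. (p2 OR NOT p4 OR p6) — p2 is true.
  19. (NOT p9 OR NOT p8) — NOT p8 is true.
  20. (NOT p6 OR NOT p7 OR NOT p10) — NOT p7 is true.
  21. (NOT p9 OR NOT p5 OR p3) — NOT p5 is true.
  22. (p1 OR NOT p4) — p1 is true.

p1 = T, p2 = T, p3 = T, p4 = T, p5 = F, p6 = T, p7 = F, p8 = F, p9 = T, p10 = T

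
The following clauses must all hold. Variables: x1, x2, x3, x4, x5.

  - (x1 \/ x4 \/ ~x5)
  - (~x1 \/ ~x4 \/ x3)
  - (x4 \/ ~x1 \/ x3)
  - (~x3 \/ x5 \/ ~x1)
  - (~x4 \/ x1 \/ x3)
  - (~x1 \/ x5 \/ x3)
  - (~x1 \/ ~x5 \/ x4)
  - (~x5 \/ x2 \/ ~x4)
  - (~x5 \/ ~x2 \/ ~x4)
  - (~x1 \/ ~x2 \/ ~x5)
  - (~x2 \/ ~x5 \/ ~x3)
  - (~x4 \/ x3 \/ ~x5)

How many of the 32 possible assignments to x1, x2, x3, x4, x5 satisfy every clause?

6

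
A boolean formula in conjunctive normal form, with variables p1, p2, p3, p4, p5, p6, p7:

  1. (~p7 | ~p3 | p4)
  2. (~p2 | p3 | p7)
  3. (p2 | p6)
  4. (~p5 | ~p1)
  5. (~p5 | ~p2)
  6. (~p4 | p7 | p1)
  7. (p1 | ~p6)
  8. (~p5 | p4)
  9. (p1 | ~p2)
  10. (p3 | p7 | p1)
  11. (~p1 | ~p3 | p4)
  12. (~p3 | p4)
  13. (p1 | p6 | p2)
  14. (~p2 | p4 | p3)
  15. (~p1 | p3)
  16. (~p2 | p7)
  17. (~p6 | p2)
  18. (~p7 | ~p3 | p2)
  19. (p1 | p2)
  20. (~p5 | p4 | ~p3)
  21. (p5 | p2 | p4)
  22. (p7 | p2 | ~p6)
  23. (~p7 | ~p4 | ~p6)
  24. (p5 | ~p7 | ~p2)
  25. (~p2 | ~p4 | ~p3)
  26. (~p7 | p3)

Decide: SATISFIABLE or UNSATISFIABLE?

p2 = True:
  propagation gives p5=False, p1=True, p3=True, p4=True; an empty clause results — contradiction.
p2 = False:
  propagation gives p6=True; an empty clause results — contradiction.
Every branch closes, so no satisfying assignment exists.

UNSATISFIABLE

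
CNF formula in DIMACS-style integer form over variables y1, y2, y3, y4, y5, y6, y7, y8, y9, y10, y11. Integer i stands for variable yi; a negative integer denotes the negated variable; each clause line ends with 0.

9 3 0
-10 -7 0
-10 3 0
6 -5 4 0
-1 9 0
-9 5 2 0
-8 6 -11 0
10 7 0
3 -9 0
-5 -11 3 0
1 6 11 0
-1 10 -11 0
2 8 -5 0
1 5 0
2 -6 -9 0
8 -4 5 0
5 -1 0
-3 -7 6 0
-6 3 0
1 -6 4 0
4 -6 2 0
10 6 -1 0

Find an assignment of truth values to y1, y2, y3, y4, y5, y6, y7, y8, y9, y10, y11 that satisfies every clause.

y2 occurs only positively in the remaining clauses — set y2 = True.
Set y1 = False and propagate.
  then y5 is forced to True.
The remaining clauses are satisfied by y3 = True, y4 = True, y6 = True, y7 = True, y8 = False, y9 = False, y10 = False, y11 = False.
Check each clause:
  1. (y9 | y3) — y3 is true.
  2. (~y10 | ~y7) — ~y10 is true.
  3. (y3 | ~y10) — y3 is true.
  4. (y6 | ~y5 | y4) — y4 is true.
  5. (y9 | ~y1) — ~y1 is true.
  6. (~y9 | y2 | y5) — y2 is true.
  7. (~y11 | y6 | ~y8) — ~y8 is true.
  8. (y7 | y10) — y7 is true.
  9. (~y9 | y3) — y3 is true.
  10. (~y11 | ~y5 | y3) — y3 is true.
  11. (y1 | y11 | y6) — y6 is true.
  12. (~y1 | y10 | ~y11) — ~y11 is true.
  13. (y8 | ~y5 | y2) — y2 is true.
  14. (y5 | y1) — y5 is true.
  15. (y2 | ~y6 | ~y9) — y2 is true.
  16. (~y4 | y8 | y5) — y5 is true.
  17. (~y1 | y5) — y5 is true.
  18. (~y3 | y6 | ~y7) — y6 is true.
  19. (y3 | ~y6) — y3 is true.
  20. (~y6 | y4 | y1) — y4 is true.
  21. (y4 | y2 | ~y6) — y2 is true.
  22. (y6 | ~y1 | y10) — ~y1 is true.

y1=False  y2=True  y3=True  y4=True  y5=True  y6=True  y7=True  y8=False  y9=False  y10=False  y11=False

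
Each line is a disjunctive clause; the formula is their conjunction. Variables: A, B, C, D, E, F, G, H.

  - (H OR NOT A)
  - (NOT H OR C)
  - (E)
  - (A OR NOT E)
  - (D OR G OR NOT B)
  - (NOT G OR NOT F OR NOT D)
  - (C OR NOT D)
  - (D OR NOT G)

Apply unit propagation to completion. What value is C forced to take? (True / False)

(E) is a unit clause: E = True.
(A OR NOT E): since E = True, the clause reduces to (A). A = True.
(H OR NOT A) with A = True leaves only H, so H = True.
(NOT H OR C): since H = True, the clause reduces to (C). C = True.

True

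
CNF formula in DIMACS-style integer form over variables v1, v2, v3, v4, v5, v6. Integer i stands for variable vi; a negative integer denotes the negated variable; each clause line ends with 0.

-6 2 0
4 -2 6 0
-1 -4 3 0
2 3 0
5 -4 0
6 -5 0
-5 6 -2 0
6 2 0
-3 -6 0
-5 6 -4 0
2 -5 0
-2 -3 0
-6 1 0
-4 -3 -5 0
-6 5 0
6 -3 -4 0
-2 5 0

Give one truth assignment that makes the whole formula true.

v1=True, v2=True, v3=False, v4=False, v5=True, v6=True

Try v1 = True.
The remaining clauses are satisfied by v2 = True, v3 = False, v4 = False, v5 = True, v6 = True.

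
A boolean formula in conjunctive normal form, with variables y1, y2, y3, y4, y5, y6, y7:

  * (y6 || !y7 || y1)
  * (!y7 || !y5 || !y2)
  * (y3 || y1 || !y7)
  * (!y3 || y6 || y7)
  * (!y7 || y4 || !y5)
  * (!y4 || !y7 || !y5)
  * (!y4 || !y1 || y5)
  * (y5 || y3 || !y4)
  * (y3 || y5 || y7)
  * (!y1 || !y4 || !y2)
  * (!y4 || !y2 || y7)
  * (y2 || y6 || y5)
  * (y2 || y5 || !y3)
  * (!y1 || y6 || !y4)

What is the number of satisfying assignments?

26

Case analysis on y5 and y7:
  y5=1, y7=1: a clause becomes empty — 0.
  y5=1, y7=0: 17 of the 32 assignments to (y1,y2,y3,y4,y6) work.
  y5=0, y7=1: 7 of the 32 assignments to (y1,y2,y3,y4,y6) work.
  y5=0, y7=0: remaining (y1,y2,y3,y4,y6) ∈ {(0,1,1,0,1); (1,1,1,0,1)} — 2.
Total: 0 + 17 + 7 + 2 = 26.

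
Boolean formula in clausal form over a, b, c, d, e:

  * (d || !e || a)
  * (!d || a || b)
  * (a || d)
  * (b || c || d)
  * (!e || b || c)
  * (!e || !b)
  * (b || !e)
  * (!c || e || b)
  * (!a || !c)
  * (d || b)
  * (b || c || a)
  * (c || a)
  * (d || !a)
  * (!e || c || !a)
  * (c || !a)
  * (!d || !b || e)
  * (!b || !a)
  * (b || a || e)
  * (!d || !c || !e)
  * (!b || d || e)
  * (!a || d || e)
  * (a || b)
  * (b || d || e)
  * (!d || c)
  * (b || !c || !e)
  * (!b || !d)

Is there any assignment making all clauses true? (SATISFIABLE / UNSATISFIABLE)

UNSATISFIABLE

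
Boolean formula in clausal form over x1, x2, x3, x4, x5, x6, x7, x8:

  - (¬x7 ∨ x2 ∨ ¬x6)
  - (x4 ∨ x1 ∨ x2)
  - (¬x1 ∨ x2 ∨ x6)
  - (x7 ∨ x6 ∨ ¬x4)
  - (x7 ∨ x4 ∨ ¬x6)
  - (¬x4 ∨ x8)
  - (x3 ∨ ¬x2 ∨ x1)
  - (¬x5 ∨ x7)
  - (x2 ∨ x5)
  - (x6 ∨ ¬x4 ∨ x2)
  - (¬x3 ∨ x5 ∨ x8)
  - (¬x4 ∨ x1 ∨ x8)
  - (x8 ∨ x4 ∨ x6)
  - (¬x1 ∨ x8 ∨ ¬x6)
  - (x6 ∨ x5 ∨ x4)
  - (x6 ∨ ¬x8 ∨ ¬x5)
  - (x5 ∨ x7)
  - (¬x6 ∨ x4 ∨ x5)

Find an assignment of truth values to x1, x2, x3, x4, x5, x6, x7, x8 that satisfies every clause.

x1=F  x2=T  x3=T  x4=F  x5=T  x6=T  x7=T  x8=F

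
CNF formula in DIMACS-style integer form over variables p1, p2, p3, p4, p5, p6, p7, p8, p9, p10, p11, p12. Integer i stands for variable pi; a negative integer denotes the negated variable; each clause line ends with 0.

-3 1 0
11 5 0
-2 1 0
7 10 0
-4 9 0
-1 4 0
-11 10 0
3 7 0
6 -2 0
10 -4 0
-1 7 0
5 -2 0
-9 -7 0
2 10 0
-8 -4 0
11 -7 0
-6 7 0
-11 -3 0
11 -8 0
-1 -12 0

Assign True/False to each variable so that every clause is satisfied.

p1 = False, p2 = False, p3 = False, p4 = False, p5 = True, p6 = False, p7 = True, p8 = True, p9 = False, p10 = True, p11 = True, p12 = False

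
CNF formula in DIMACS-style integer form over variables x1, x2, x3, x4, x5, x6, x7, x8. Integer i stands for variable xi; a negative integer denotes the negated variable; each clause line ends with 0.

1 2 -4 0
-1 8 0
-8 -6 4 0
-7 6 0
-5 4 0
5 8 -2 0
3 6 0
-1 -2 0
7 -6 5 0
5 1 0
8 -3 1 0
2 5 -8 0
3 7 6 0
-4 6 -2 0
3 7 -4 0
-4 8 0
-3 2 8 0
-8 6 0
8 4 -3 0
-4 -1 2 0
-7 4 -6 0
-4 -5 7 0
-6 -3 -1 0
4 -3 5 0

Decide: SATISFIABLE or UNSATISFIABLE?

SATISFIABLE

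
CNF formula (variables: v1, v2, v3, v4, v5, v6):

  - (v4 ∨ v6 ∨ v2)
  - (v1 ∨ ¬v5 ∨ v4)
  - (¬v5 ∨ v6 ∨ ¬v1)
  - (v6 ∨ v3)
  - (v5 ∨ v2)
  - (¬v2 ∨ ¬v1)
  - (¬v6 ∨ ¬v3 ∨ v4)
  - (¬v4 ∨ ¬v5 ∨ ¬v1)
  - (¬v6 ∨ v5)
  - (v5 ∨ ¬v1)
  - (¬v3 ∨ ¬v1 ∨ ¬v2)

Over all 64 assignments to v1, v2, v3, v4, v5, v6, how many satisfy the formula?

Case analysis on v1 and v5:
  v1=1, v5=1: remaining (v2,v3,v4,v6) ∈ {(0,0,0,1)} — 1.
  v1=1, v5=0: a clause becomes empty — 0.
  v1=0, v5=1: v2 free; 3 ways for (v3,v4,v6) × 2^1 = 6.
  v1=0, v5=0: remaining (v2,v3,v4,v6) ∈ {(1,1,0,0); (1,1,1,0)} — 2.
Total: 1 + 0 + 6 + 2 = 9.

9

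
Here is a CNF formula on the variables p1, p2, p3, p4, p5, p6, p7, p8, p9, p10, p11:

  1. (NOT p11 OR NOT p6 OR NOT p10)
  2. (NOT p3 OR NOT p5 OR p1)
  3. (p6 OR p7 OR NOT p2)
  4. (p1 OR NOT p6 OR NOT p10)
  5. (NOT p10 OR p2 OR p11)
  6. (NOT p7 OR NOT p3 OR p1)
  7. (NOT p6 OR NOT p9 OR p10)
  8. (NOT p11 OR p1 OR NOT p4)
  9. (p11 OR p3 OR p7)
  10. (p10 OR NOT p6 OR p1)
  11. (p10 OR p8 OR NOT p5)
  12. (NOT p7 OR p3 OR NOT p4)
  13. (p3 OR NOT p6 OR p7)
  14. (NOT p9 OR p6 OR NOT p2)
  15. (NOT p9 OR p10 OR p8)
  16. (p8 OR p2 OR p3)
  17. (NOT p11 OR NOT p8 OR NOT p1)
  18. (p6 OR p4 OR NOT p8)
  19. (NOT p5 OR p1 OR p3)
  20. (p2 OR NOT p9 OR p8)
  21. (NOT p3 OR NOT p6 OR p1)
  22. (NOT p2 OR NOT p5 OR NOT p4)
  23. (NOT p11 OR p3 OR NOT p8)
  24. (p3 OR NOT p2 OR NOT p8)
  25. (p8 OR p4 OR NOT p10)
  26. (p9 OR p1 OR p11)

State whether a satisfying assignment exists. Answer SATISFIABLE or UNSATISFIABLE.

SATISFIABLE

Set p1 = True and propagate.
For the remaining variables, p2 = True, p3 = True, p4 = False, p5 = True, p6 = True, p7 = True, p8 = True, p9 = True, p10 = True, p11 = False works.
Every clause has at least one true literal under this assignment.
So p1=T, p2=T, p3=T, p4=F, p5=T, p6=T, p7=T, p8=T, p9=T, p10=T, p11=F is a satisfying assignment.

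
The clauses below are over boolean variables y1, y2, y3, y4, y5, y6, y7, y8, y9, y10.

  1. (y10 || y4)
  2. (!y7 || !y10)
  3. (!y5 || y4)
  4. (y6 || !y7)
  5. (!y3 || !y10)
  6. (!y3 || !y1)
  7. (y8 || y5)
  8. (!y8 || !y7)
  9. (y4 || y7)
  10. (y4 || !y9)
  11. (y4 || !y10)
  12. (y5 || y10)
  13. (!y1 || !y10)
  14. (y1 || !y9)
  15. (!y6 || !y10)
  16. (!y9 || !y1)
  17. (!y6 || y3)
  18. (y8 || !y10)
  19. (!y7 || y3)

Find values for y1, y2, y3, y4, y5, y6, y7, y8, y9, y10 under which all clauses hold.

Pure literal: y4 appears only positively; assign y4 = True.
Pure literal: y9 appears only negated; assign y9 = False.
Branch on y1: take y1 = True.
  then y3 is forced to False.
  then y10 is forced to False.
  then y5 is forced to True.
  then y6 is forced to False.
  then y7 is forced to False.
y2, y8 are now unconstrained; take y2 = False, y8 = False.

y1=1, y2=0, y3=0, y4=1, y5=1, y6=0, y7=0, y8=0, y9=0, y10=0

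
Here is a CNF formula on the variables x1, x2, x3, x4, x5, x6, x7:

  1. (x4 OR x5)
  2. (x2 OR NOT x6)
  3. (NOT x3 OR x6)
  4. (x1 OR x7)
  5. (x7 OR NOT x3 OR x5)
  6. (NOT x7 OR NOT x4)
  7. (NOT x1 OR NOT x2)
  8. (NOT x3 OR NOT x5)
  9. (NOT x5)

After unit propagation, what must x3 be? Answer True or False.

Unit clause (NOT x5) sets x5 = False.
(x5 OR x4) with x5 = False leaves only x4, so x4 = True.
From (NOT x7 OR NOT x4) and x4 = True: x7 = False.
(x1 OR x7): since x7 = False, the clause reduces to (x1). x1 = True.
(NOT x3 OR x5 OR x7): since x5 = False, x7 = False, the clause reduces to (NOT x3). x3 = False.

False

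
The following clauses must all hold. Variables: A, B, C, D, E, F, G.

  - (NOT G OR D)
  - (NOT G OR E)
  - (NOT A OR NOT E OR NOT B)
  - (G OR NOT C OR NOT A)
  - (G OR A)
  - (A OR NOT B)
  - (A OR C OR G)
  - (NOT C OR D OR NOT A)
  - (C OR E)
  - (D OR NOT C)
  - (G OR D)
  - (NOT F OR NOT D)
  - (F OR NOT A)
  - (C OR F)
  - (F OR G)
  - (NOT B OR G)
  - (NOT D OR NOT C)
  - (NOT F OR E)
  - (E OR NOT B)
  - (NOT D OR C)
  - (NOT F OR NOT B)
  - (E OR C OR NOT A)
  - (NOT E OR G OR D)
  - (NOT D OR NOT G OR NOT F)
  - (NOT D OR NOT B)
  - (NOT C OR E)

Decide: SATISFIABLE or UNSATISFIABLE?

UNSATISFIABLE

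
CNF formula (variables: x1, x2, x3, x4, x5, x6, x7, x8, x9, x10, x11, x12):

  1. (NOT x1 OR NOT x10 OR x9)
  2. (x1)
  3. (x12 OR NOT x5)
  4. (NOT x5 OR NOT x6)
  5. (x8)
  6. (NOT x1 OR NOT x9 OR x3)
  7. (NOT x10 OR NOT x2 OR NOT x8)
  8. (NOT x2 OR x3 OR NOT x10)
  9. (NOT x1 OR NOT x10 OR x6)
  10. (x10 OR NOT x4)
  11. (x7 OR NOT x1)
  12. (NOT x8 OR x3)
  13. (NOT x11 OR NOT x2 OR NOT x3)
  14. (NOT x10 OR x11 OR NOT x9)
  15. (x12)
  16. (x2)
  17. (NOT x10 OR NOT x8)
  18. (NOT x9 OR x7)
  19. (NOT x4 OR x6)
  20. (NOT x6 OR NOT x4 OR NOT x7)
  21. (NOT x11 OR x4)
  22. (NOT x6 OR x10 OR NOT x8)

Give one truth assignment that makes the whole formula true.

x1=T  x2=T  x3=T  x4=F  x5=T  x6=F  x7=T  x8=T  x9=F  x10=F  x11=F  x12=T

The clause (x1) is unit: x1 must be True.
The clause (x8) is unit: x8 must be True.
(x7) is a unit clause, so x7 = True.
(x3) is a unit clause, so x3 = True.
(x12) is a unit clause, so x12 = True.
The clause (x2) is unit: x2 must be True.
Unit propagation: (NOT x10) forces x10 = False.
(NOT x4) is a unit clause, so x4 = False.
Unit propagation: (NOT x11) forces x11 = False.
Unit propagation: (NOT x6) forces x6 = False.
x5, x9 are now unconstrained; take x5 = True, x9 = False.
Every clause has at least one true literal under this assignment.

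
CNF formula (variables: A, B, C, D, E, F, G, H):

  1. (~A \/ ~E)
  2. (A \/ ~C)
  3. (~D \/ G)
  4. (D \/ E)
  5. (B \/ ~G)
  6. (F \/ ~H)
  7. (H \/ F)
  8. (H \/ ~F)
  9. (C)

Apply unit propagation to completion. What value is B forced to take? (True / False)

Unit clause (C) sets C = True.
In (~C \/ A), ~C is now false; A must hold, so A = True.
(~E \/ ~A) with A = True leaves only ~E, so E = False.
In (D \/ E), E is now false; D must hold, so D = True.
From (~D \/ G) and D = True: G = True.
From (B \/ ~G) and G = True: B = True.

True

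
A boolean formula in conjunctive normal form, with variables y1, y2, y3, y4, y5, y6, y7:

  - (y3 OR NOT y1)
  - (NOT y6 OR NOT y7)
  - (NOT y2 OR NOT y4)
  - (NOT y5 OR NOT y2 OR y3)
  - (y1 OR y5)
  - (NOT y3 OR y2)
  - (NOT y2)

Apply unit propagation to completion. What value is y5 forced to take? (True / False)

(NOT y2) is a unit clause: y2 = False.
(NOT y3 OR y2) with y2 = False leaves only NOT y3, so y3 = False.
(y3 OR NOT y1): since y3 = False, the clause reduces to (NOT y1). y1 = False.
(y5 OR y1): since y1 = False, the clause reduces to (y5). y5 = True.

True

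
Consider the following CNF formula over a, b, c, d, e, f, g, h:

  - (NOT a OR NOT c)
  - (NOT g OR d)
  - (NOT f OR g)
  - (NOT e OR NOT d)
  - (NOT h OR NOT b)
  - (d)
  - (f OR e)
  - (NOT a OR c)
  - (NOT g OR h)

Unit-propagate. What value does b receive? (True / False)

False

(d) is a unit clause: d = True.
(NOT e OR NOT d): since d = True, the clause reduces to (NOT e). e = False.
In (e OR f), e is now false; f must hold, so f = True.
In (NOT f OR g), NOT f is now false; g must hold, so g = True.
(h OR NOT g) with g = True leaves only h, so h = True.
(NOT h OR NOT b) with h = True leaves only NOT b, so b = False.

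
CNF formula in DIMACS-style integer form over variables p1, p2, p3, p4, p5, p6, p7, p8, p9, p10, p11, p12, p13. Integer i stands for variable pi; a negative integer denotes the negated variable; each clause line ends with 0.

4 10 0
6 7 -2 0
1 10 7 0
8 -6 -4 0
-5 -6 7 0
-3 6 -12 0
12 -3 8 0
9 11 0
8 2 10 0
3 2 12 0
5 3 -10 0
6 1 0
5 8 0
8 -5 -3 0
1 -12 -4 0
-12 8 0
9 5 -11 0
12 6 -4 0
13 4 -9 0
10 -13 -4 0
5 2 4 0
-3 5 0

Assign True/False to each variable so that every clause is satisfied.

p1 = T  p2 = F  p3 = F  p4 = T  p5 = T  p6 = T  p7 = T  p8 = T  p9 = F  p10 = T  p11 = T  p12 = T  p13 = F

Check each clause:
  1. (p4 || p10) — p10 is true.
  2. (p6 || !p2 || p7) — p6 is true.
  3. (p1 || p7 || p10) — p1 is true.
  4. (!p6 || p8 || !p4) — p8 is true.
  5. (!p6 || !p5 || p7) — p7 is true.
  6. (!p12 || !p3 || p6) — !p3 is true.
  7. (p12 || !p3 || p8) — p8 is true.
  8. (p9 || p11) — p11 is true.
  9. (p2 || p10 || p8) — p8 is true.
  10. (p2 || p3 || p12) — p12 is true.
  11. (!p10 || p5 || p3) — p5 is true.
  12. (p6 || p1) — p1 is true.
  13. (p5 || p8) — p8 is true.
  14. (!p5 || !p3 || p8) — p8 is true.
  15. (!p4 || !p12 || p1) — p1 is true.
  16. (!p12 || p8) — p8 is true.
  17. (p9 || !p11 || p5) — p5 is true.
  18. (!p4 || p6 || p12) — p12 is true.
  19. (p4 || p13 || !p9) — p4 is true.
  20. (!p4 || !p13 || p10) — p10 is true.
  21. (p4 || p2 || p5) — p4 is true.
  22. (!p3 || p5) — p5 is true.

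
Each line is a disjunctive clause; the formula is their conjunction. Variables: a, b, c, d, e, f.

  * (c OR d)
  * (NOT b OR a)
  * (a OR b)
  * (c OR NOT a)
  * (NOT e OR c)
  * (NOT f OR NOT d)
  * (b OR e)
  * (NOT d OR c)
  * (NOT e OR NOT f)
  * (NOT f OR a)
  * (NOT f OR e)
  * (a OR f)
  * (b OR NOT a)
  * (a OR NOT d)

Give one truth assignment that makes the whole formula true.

Pure literal: c appears only positively; assign c = True.
Branch on a: take a = True.
  then b is forced to True.
Branch on d: take d = False.
The remaining clauses are satisfied by e = True, f = False.
Every clause has at least one true literal under this assignment.

a=True, b=True, c=True, d=False, e=True, f=False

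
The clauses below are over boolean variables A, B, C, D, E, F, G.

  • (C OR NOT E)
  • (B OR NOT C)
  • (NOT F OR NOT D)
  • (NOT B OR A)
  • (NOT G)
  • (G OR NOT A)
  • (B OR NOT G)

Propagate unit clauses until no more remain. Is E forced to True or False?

(NOT G) is a unit clause: G = False.
In (NOT A OR G), G is now false; NOT A must hold, so A = False.
From (NOT B OR A) and A = False: B = False.
(B OR NOT C) with B = False leaves only NOT C, so C = False.
(C OR NOT E) with C = False leaves only NOT E, so E = False.

False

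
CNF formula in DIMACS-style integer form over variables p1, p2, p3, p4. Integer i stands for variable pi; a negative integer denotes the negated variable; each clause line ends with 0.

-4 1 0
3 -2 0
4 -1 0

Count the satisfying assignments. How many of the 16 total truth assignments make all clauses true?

6

The models are:
  p1=0 p2=0 p3=0 p4=0
  p1=0 p2=0 p3=1 p4=0
  p1=0 p2=1 p3=1 p4=0
  p1=1 p2=0 p3=0 p4=1
  p1=1 p2=0 p3=1 p4=1
  p1=1 p2=1 p3=1 p4=1
Count: 6.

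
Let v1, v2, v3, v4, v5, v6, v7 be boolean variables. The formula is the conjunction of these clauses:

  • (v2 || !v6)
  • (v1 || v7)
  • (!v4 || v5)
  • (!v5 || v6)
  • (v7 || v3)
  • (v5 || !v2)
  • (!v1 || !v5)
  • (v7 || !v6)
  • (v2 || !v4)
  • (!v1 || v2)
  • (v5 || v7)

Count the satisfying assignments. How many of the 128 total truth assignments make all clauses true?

6

The models are:
  v1=F v2=F v3=F v4=F v5=F v6=F v7=T
  v1=F v2=F v3=T v4=F v5=F v6=F v7=T
  v1=F v2=T v3=F v4=F v5=T v6=T v7=T
  v1=F v2=T v3=F v4=T v5=T v6=T v7=T
  v1=F v2=T v3=T v4=F v5=T v6=T v7=T
  v1=F v2=T v3=T v4=T v5=T v6=T v7=T
That's 6 in total.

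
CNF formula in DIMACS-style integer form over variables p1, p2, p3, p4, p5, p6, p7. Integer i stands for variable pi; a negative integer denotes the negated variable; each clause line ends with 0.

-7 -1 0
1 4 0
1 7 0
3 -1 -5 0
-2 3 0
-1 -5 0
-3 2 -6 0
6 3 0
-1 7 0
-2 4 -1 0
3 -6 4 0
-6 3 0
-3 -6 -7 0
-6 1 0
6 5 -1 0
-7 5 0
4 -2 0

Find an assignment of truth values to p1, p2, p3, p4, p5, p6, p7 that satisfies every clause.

p1 = F, p2 = F, p3 = T, p4 = T, p5 = T, p6 = F, p7 = T

Check each clause:
  1. (¬p7 ∨ ¬p1) — ¬p1 is true.
  2. (p1 ∨ p4) — p4 is true.
  3. (p7 ∨ p1) — p7 is true.
  4. (¬p1 ∨ ¬p5 ∨ p3) — p3 is true.
  5. (p3 ∨ ¬p2) — p3 is true.
  6. (¬p1 ∨ ¬p5) — ¬p1 is true.
  7. (¬p6 ∨ p2 ∨ ¬p3) — ¬p6 is true.
  8. (p6 ∨ p3) — p3 is true.
  9. (p7 ∨ ¬p1) — ¬p1 is true.
  10. (¬p2 ∨ p4 ∨ ¬p1) — p4 is true.
  11. (¬p6 ∨ p3 ∨ p4) — ¬p6 is true.
  12. (¬p6 ∨ p3) — ¬p6 is true.
  13. (¬p7 ∨ ¬p3 ∨ ¬p6) — ¬p6 is true.
  14. (¬p6 ∨ p1) — ¬p6 is true.
  15. (p6 ∨ p5 ∨ ¬p1) — p5 is true.
  16. (¬p7 ∨ p5) — p5 is true.
  17. (¬p2 ∨ p4) — p4 is true.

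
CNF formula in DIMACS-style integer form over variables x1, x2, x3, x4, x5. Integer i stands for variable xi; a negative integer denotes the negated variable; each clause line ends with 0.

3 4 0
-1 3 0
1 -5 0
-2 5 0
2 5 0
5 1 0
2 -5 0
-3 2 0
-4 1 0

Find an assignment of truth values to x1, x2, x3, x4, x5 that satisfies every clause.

x1=T, x2=T, x3=T, x4=T, x5=T

Set x1 = True and propagate.
  then x3 is forced to True.
  then x2 is forced to True.
  then x5 is forced to True.
x4 is now unconstrained; take x4 = True.
Every clause has at least one true literal under this assignment.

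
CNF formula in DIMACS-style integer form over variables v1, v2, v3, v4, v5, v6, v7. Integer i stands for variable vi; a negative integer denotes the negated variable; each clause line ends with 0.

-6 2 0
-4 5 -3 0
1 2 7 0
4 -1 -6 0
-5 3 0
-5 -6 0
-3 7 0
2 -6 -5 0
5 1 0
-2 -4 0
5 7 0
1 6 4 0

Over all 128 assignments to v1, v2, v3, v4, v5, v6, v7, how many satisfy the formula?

Case analysis on v5 and v6:
  v5=1, v6=1: a clause becomes empty — 0.
  v5=1, v6=0: remaining (v1,v2,v3,v4,v7) ∈ {(0,0,1,1,1); (1,0,1,0,1); (1,0,1,1,1); (1,1,1,0,1)} — 4.
  v5=0, v6=1: a clause becomes empty — 0.
  v5=0, v6=0: 5 of the 32 assignments to (v1,v2,v3,v4,v7) work.
Total: 0 + 4 + 0 + 5 = 9.

9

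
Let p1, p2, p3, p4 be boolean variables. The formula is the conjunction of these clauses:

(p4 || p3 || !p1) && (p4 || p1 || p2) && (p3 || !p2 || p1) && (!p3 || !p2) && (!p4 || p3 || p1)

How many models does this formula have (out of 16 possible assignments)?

Satisfying assignments:
  p1=F p2=F p3=T p4=T
  p1=T p2=F p3=F p4=T
  p1=T p2=F p3=T p4=F
  p1=T p2=F p3=T p4=T
  p1=T p2=T p3=F p4=T
That's 5 in total.

5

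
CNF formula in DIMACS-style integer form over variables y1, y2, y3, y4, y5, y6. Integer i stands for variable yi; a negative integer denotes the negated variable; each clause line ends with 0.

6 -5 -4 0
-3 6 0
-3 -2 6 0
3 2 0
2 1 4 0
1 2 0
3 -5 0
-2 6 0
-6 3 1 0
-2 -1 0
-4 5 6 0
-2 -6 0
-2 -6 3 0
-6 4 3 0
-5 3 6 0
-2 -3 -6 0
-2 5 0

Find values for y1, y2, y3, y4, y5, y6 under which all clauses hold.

Branch on y1: take y1 = True.
  then y2 is forced to False.
  then y3 is forced to True.
  then y6 is forced to True.
y4, y5 are now unconstrained; take y4 = False, y5 = False.

y1 = True, y2 = False, y3 = True, y4 = False, y5 = False, y6 = True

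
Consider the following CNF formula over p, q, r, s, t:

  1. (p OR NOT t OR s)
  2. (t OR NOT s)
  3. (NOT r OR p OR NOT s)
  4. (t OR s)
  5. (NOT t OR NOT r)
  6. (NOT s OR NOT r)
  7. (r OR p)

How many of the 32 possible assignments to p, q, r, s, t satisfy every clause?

The models are:
  p=1 q=0 r=0 s=0 t=1
  p=1 q=0 r=0 s=1 t=1
  p=1 q=1 r=0 s=0 t=1
  p=1 q=1 r=0 s=1 t=1
Count: 4.

4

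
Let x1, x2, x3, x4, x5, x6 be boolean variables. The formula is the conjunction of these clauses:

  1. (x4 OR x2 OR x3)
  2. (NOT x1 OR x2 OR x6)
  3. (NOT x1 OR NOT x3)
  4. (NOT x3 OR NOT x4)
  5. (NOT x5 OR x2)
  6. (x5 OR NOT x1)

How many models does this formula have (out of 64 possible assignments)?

Split on x1, then x2.
  x1=1, x2=1: remaining (x3,x4,x5,x6) ∈ {(0,0,1,0); (0,0,1,1); (0,1,1,0); (0,1,1,1)} — 4.
  x1=1, x2=0: a clause becomes empty — 0.
  x1=0, x2=1: x5, x6 free; 3 ways for (x3,x4) × 2^2 = 12.
  x1=0, x2=0: remaining (x3,x4,x5,x6) ∈ {(0,1,0,0); (0,1,0,1); (1,0,0,0); (1,0,0,1)} — 4.
Total: 4 + 0 + 12 + 4 = 20.

20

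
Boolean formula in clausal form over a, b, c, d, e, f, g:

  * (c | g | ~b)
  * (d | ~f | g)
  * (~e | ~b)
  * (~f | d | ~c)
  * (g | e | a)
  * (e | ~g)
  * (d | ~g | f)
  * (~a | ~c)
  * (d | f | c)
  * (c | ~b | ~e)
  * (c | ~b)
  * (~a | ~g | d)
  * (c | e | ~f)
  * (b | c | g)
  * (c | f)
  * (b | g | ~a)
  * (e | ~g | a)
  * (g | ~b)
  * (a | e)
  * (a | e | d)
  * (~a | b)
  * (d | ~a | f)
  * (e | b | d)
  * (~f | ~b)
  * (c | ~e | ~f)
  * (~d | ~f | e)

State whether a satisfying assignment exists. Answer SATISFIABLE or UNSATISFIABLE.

SATISFIABLE

Try a = False.
  then e is forced to True.
  then b is forced to False.
Branch on c: take c = True.
Set d = True and propagate.
f, g are now unconstrained; take f = True, g = True.
Every clause has at least one true literal under this assignment.
So a=F  b=F  c=T  d=T  e=T  f=T  g=T is a satisfying assignment.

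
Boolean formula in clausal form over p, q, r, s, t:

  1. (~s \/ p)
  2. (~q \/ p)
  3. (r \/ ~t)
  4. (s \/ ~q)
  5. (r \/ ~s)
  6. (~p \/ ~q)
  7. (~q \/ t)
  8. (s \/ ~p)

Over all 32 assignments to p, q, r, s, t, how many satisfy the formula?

The models are:
  p=F q=F r=F s=F t=F
  p=F q=F r=T s=F t=F
  p=F q=F r=T s=F t=T
  p=T q=F r=T s=T t=F
  p=T q=F r=T s=T t=T
Count: 5.

5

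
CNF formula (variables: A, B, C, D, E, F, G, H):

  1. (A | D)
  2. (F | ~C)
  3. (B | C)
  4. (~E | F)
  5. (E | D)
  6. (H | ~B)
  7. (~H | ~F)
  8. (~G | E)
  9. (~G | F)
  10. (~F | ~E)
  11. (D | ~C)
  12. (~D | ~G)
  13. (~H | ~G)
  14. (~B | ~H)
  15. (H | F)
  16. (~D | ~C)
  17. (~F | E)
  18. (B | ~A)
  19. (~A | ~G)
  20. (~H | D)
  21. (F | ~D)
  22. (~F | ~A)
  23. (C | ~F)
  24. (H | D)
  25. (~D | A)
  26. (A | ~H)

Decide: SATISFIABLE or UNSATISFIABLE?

F = True:
  propagation gives H=False, B=False, C=True, E=False; an empty clause results — contradiction.
F = False:
  propagation gives C=False, B=True, E=False, D=True; an empty clause results — contradiction.
Every branch closes, so no satisfying assignment exists.

UNSATISFIABLE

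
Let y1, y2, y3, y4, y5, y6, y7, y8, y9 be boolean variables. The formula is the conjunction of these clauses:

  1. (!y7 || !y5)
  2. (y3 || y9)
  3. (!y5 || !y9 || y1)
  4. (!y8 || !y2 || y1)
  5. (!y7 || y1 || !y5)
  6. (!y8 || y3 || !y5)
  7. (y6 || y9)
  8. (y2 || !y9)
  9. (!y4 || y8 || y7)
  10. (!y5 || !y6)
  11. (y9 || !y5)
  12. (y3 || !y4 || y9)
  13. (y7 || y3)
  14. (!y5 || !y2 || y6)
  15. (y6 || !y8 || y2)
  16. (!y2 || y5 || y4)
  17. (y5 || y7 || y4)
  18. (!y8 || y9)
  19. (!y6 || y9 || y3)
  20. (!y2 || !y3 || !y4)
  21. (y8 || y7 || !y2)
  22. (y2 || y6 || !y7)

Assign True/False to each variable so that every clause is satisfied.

y1 = F, y2 = F, y3 = T, y4 = F, y5 = F, y6 = T, y7 = T, y8 = F, y9 = F

Set y1 = False and propagate.
For the remaining variables, y2 = False, y3 = True, y4 = False, y5 = False, y6 = True, y7 = True, y8 = False, y9 = False works.
Check each clause:
  1. (!y7 || !y5) — !y5 is true.
  2. (y3 || y9) — y3 is true.
  3. (!y9 || !y5 || y1) — !y5 is true.
  4. (!y2 || y1 || !y8) — !y8 is true.
  5. (!y5 || !y7 || y1) — !y5 is true.
  6. (!y8 || !y5 || y3) — !y8 is true.
  7. (y9 || y6) — y6 is true.
  8. (!y9 || y2) — !y9 is true.
  9. (y8 || y7 || !y4) — !y4 is true.
  10. (!y5 || !y6) — !y5 is true.
  11. (!y5 || y9) — !y5 is true.
  12. (y3 || y9 || !y4) — y3 is true.
  13. (y7 || y3) — y3 is true.
  14. (!y2 || !y5 || y6) — !y5 is true.
  15. (!y8 || y6 || y2) — !y8 is true.
  16. (y4 || !y2 || y5) — !y2 is true.
  17. (y5 || y4 || y7) — y7 is true.
  18. (!y8 || y9) — !y8 is true.
  19. (y3 || y9 || !y6) — y3 is true.
  20. (!y3 || !y2 || !y4) — !y4 is true.
  21. (y8 || y7 || !y2) — !y2 is true.
  22. (!y7 || y2 || y6) — y6 is true.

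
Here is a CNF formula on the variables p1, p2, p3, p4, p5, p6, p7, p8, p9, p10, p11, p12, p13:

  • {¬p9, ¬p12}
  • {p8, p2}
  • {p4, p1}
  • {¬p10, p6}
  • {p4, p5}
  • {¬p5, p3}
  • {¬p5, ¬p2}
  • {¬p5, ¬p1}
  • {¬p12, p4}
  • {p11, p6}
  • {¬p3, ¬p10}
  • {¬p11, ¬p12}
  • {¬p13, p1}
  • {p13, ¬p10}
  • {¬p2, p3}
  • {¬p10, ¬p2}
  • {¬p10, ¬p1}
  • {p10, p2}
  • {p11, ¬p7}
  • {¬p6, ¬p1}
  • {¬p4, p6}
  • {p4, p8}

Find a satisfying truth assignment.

p1 = F, p2 = T, p3 = T, p4 = T, p5 = F, p6 = T, p7 = F, p8 = T, p9 = T, p10 = F, p11 = T, p12 = F, p13 = F

Check each clause:
  1. {¬p9, ¬p12} — ¬p12 is true.
  2. {p8, p2} — p8 is true.
  3. {p4, p1} — p4 is true.
  4. {p6, ¬p10} — p6 is true.
  5. {p5, p4} — p4 is true.
  6. {p3, ¬p5} — p3 is true.
  7. {¬p5, ¬p2} — ¬p5 is true.
  8. {¬p5, ¬p1} — ¬p5 is true.
  9. {p4, ¬p12} — p4 is true.
  10. {p6, p11} — p11 is true.
  11. {¬p10, ¬p3} — ¬p10 is true.
  12. {¬p12, ¬p11} — ¬p12 is true.
  13. {p1, ¬p13} — ¬p13 is true.
  14. {p13, ¬p10} — ¬p10 is true.
  15. {p3, ¬p2} — p3 is true.
  16. {¬p10, ¬p2} — ¬p10 is true.
  17. {¬p1, ¬p10} — ¬p10 is true.
  18. {p10, p2} — p2 is true.
  19. {¬p7, p11} — ¬p7 is true.
  20. {¬p6, ¬p1} — ¬p1 is true.
  21. {p6, ¬p4} — p6 is true.
  22. {p4, p8} — p8 is true.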